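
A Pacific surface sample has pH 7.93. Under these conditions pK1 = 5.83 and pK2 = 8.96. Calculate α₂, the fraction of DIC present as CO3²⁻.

α₂ = 0.0847

α₂ = 1 / (1 + [H⁺]/K2 + [H⁺]²/(K1K2)) = 1 / (1 + 10^+1.03 + 10^-1.07)
   = 1 / (1 + 10.715 + 0.085114) = 1/11.800 = 0.08474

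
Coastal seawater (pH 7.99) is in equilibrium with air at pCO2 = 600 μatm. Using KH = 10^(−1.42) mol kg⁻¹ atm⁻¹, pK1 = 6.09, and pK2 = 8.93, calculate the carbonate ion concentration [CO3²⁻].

[CO3²⁻] = 0.208 mmol/kg

[CO2*] = KH · pCO2 = 10^(−1.42) × 600×10^-6 = 2.281×10^-5 mol/kg
α₀ = 1/(1 + K1/[H⁺] + K1K2/[H⁺]²) = 1/(1 + 10^+1.90 + 10^+0.96) = 0.01117
DIC = [CO2*]/α₀ = 2.281×10^-5 / 0.01117 = 2.043 mmol/kg
[CO3²⁻] = α₂·DIC; α₂ = 0.1018, so [CO3²⁻] = 0.1018 × 2.043 = 0.208 mmol/kg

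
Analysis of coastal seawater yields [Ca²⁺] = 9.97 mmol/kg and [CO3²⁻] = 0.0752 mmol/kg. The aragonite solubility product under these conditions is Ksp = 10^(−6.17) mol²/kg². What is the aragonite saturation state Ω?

Ksp = 10^(−6.17) = 6.761×10^-7
Ω = [Ca²⁺][CO3²⁻]/Ksp = (9.97×10^-3)(0.0752×10^-3) / 6.761×10^-7 = 1.11

Ω = 1.11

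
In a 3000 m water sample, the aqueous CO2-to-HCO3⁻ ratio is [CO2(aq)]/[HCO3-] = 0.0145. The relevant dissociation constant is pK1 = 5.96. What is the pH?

From K1 = [H⁺][HCO3-]/[CO2(aq)]:  pH = pK1 − log₁₀([CO2(aq)]/[HCO3-])
log₁₀(0.0145) = -1.839
pH = 5.96 − (-1.839) = 7.80

pH = 7.80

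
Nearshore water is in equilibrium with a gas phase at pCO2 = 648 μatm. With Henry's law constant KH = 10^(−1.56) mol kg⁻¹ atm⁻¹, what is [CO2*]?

KH = 10^(−1.56) = 2.754×10^-2 mol kg⁻¹ atm⁻¹
[CO2*] = KH · pCO2 = 2.754×10^-2 × 648×10^-6 atm = 1.78×10^-5 mol/kg

[CO2*] = 17.8 μmol/kg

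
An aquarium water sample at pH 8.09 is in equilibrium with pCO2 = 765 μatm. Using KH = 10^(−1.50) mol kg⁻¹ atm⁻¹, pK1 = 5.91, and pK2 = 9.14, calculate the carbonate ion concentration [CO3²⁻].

[CO2*] = KH · pCO2 = 10^(−1.50) × 765×10^-6 = 2.419×10^-5 mol/kg
α₀ = 1/(1 + K1/[H⁺] + K1K2/[H⁺]²) = 1/(1 + 10^+2.18 + 10^+1.13) = 0.006030
DIC = [CO2*]/α₀ = 2.419×10^-5 / 0.006030 = 4.012 mmol/kg
[CO3²⁻] = α₂·DIC; α₂ = 0.08134, so [CO3²⁻] = 0.08134 × 4.012 = 0.326 mmol/kg

[CO3²⁻] = 0.326 mmol/kg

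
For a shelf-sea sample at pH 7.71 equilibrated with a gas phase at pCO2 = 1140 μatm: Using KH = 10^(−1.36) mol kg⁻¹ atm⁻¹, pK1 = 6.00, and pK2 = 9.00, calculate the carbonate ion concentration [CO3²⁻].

[CO2*] = KH · pCO2 = 10^(−1.36) × 1140×10^-6 = 4.976×10^-5 mol/kg
α₀ = 1/(1 + K1/[H⁺] + K1K2/[H⁺]²) = 1/(1 + 10^+1.71 + 10^+0.42) = 0.01821
DIC = [CO2*]/α₀ = 4.976×10^-5 / 0.01821 = 2.733 mmol/kg
[CO3²⁻] = α₂·DIC; α₂ = 0.04790, so [CO3²⁻] = 0.04790 × 2.733 = 0.131 mmol/kg

[CO3²⁻] = 0.131 mmol/kg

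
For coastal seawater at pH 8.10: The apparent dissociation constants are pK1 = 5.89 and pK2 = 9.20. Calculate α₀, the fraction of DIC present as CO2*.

α₀ = 0.00568

α₀ = 1 / (1 + K1/[H⁺] + K1K2/[H⁺]²) = 1 / (1 + 10^+2.21 + 10^+1.11)
   = 1 / (1 + 162.18 + 12.882) = 1/176.06 = 0.005680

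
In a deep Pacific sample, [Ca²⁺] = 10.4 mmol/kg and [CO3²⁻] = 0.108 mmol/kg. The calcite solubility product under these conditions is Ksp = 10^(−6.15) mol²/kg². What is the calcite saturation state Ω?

Ksp = 10^(−6.15) = 7.079×10^-7
Ω = [Ca²⁺][CO3²⁻]/Ksp = (10.4×10^-3)(0.108×10^-3) / 7.079×10^-7 = 1.59

Ω = 1.59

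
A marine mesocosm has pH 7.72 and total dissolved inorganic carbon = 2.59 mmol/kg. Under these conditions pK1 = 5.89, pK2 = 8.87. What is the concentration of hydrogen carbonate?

α₁ = 1 / (1 + [H⁺]/K1 + K2/[H⁺]) = 1 / (1 + 10^-1.83 + 10^-1.15)
   = 1 / (1 + 0.014791 + 0.070795) = 1/1.0856 = 0.9212
[HCO3⁻] = α₁ × DIC = 0.9212 × 2.59 = 2.39 mmol/kg

[HCO3⁻] = 2.39 mmol/kg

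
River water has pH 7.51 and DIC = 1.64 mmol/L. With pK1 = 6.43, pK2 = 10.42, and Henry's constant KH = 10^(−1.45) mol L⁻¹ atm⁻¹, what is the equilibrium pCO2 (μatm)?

α₀ = 1 / (1 + K1/[H⁺] + K1K2/[H⁺]²) = 1 / (1 + 10^+1.08 + 10^-1.83)
   = 1 / (1 + 12.023 + 0.014791) = 1/13.037 = 0.07670
[CO2*] = α₀ × DIC = 0.07670 × 1.64 = 0.1258 mmol/L
pCO2 = [CO2*]/KH = 1.258×10^-4 / 3.548×10^-2 = 3550 μatm

pCO2 = 3550 μatm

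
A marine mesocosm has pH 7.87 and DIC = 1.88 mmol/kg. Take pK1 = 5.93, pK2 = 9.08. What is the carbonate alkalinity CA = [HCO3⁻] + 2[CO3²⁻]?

CA = [HCO3⁻] + 2[CO3²⁻] = (α₁ + 2α₂)·DIC
At pH 7.87: [H⁺]/K1 = 10^-1.94 = 0.011482, K2/[H⁺] = 10^-1.21 = 0.061660
α₁ = 1/(1 + 0.011482 + 0.061660) = 1/1.0731 = 0.9318; α₂ = α₁·K2/[H⁺] = 0.05746
α₁ + 2α₂ = 1.0468
CA = 1.0468 × 1.88 = 1.97 mmol/kg

CA = 1.97 mmol/kg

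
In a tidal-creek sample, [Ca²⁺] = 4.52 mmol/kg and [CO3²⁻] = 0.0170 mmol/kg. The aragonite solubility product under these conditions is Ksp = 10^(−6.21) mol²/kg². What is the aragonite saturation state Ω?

Ksp = 10^(−6.21) = 6.166×10^-7
Ω = [Ca²⁺][CO3²⁻]/Ksp = (4.52×10^-3)(0.0170×10^-3) / 6.166×10^-7 = 0.125

Ω = 0.125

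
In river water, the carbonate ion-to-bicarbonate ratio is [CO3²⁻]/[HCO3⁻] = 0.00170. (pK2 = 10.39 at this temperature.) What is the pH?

pH = 7.62

From K2 = [H⁺][CO3²⁻]/[HCO3⁻]:  pH = pK2 + log₁₀([CO3²⁻]/[HCO3⁻])
log₁₀(0.00170) = -2.770
pH = 10.39 + (-2.770) = 7.62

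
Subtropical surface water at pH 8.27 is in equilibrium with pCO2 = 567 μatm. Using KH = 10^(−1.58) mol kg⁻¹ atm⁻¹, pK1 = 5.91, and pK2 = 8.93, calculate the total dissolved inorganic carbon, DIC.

[CO2*] = KH · pCO2 = 10^(−1.58) × 567×10^-6 = 1.491×10^-5 mol/kg
α₀ = 1/(1 + K1/[H⁺] + K1K2/[H⁺]²) = 1/(1 + 10^+2.36 + 10^+1.70) = 0.003569
DIC = [CO2*]/α₀ = 1.491×10^-5 / 0.003569 = 4.18 mmol/kg

DIC = 4.18 mmol/kg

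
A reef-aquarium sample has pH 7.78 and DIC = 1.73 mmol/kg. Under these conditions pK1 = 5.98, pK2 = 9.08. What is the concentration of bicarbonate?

[HCO3⁻] = 1.62 mmol/kg

α₁ = 1 / (1 + [H⁺]/K1 + K2/[H⁺]) = 1 / (1 + 10^-1.80 + 10^-1.30)
   = 1 / (1 + 0.015849 + 0.050119) = 1/1.0660 = 0.9381
[HCO3⁻] = α₁ × DIC = 0.9381 × 1.73 = 1.62 mmol/kg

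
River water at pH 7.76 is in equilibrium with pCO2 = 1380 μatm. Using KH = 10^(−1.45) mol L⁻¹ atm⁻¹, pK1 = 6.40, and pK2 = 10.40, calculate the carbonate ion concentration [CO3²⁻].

[CO3²⁻] = 2.57 μmol/L

[CO2*] = KH · pCO2 = 10^(−1.45) × 1380×10^-6 = 4.896×10^-5 mol/L
α₀ = 1/(1 + K1/[H⁺] + K1K2/[H⁺]²) = 1/(1 + 10^+1.36 + 10^-1.28) = 0.04173
DIC = [CO2*]/α₀ = 4.896×10^-5 / 0.04173 = 1.173 mmol/L
[CO3²⁻] = α₂·DIC; α₂ = 0.002190, so [CO3²⁻] = 0.002190 × 1.173 = 0.00257 mmol/L = 2.57 μmol/L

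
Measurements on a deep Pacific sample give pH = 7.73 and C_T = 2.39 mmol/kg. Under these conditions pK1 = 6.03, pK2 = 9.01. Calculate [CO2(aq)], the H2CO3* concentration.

α₀ = 1 / (1 + K1/[H⁺] + K1K2/[H⁺]²) = 1 / (1 + 10^+1.70 + 10^+0.42)
   = 1 / (1 + 50.119 + 2.6303) = 1/53.749 = 0.01861
[CO2*] = α₀ × DIC = 0.01861 × 2.39 = 0.0445 mmol/kg

[CO2*] = 0.0445 mmol/kg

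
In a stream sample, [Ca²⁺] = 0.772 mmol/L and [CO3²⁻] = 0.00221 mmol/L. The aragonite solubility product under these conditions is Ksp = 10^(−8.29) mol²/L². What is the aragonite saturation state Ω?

Ksp = 10^(−8.29) = 5.129×10^-9
Ω = [Ca²⁺][CO3²⁻]/Ksp = (0.772×10^-3)(0.00221×10^-3) / 5.129×10^-9 = 0.333

Ω = 0.333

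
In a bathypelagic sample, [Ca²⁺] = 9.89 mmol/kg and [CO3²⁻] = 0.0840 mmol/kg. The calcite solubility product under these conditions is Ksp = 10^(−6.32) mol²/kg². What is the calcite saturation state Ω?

Ksp = 10^(−6.32) = 4.786×10^-7
Ω = [Ca²⁺][CO3²⁻]/Ksp = (9.89×10^-3)(0.0840×10^-3) / 4.786×10^-7 = 1.74

Ω = 1.74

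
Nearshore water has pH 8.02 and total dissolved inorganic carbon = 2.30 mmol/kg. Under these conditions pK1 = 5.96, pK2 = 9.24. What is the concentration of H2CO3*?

α₀ = 1 / (1 + K1/[H⁺] + K1K2/[H⁺]²) = 1 / (1 + 10^+2.06 + 10^+0.84)
   = 1 / (1 + 114.82 + 6.9183) = 1/122.73 = 0.008148
[CO2*] = α₀ × DIC = 0.008148 × 2.30 = 0.0187 mmol/kg = 18.7 μmol/kg

[CO2*] = 18.7 μmol/kg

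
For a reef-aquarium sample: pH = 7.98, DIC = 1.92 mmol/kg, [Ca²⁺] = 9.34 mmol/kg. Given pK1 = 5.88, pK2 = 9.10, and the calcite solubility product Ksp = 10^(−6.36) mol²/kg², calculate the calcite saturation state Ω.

α₂ = 1 / (1 + [H⁺]/K2 + [H⁺]²/(K1K2)) = 1 / (1 + 10^+1.12 + 10^-0.98)
   = 1 / (1 + 13.183 + 0.10471) = 1/14.287 = 0.06999
[CO3²⁻] = α₂ × DIC = 0.06999 × 1.92 = 0.1344 mmol/kg
Ksp = 10^(−6.36) = 4.365×10^-7
Ω = [Ca²⁺][CO3²⁻]/Ksp = (9.34×10^-3)(1.344×10^-4) / 4.365×10^-7 = 2.88

Ω = 2.88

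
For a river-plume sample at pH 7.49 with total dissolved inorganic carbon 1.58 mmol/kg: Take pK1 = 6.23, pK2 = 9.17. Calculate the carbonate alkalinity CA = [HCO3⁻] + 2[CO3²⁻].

CA = [HCO3⁻] + 2[CO3²⁻] = (α₁ + 2α₂)·DIC
At pH 7.49: [H⁺]/K1 = 10^-1.26 = 0.054954, K2/[H⁺] = 10^-1.68 = 0.020893
α₁ = 1/(1 + 0.054954 + 0.020893) = 1/1.0758 = 0.9295; α₂ = α₁·K2/[H⁺] = 0.01942
α₁ + 2α₂ = 0.9683
CA = 0.9683 × 1.58 = 1.53 mmol/kg

CA = 1.53 mmol/kg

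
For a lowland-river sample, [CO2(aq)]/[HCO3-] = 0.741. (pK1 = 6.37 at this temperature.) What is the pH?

pH = 6.50

From K1 = [H⁺][HCO3-]/[CO2(aq)]:  pH = pK1 − log₁₀([CO2(aq)]/[HCO3-])
log₁₀(0.741) = -0.130
pH = 6.37 − (-0.130) = 6.50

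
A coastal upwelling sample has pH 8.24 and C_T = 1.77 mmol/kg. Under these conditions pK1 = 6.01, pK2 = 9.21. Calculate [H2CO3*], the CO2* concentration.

[CO2*] = 9.36 μmol/kg

α₀ = 1 / (1 + K1/[H⁺] + K1K2/[H⁺]²) = 1 / (1 + 10^+2.23 + 10^+1.26)
   = 1 / (1 + 169.82 + 18.197) = 1/189.02 = 0.005290
[CO2*] = α₀ × DIC = 0.005290 × 1.77 = 0.00936 mmol/kg = 9.36 μmol/kg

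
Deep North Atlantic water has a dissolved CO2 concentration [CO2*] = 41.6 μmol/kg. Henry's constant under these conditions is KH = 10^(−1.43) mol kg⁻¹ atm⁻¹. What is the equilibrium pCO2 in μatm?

pCO2 = 1120 μatm

KH = 10^(−1.43) = 3.715×10^-2 mol kg⁻¹ atm⁻¹
pCO2 = [CO2*]/KH = 41.6×10^-6 / 3.715×10^-2 = 1.12×10^-3 atm = 1120 μatm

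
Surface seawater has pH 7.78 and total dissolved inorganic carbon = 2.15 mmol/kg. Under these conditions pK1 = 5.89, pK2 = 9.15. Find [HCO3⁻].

α₁ = 1 / (1 + [H⁺]/K1 + K2/[H⁺]) = 1 / (1 + 10^-1.89 + 10^-1.37)
   = 1 / (1 + 0.012882 + 0.042658) = 1/1.0555 = 0.9474
[HCO3⁻] = α₁ × DIC = 0.9474 × 2.15 = 2.04 mmol/kg

[HCO3⁻] = 2.04 mmol/kg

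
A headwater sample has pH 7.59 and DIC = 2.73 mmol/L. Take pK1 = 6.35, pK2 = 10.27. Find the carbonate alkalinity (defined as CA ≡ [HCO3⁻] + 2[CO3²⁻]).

CA = 2.59 mmol/L

CA = [HCO3⁻] + 2[CO3²⁻] = (α₁ + 2α₂)·DIC
At pH 7.59: [H⁺]/K1 = 10^-1.24 = 0.057544, K2/[H⁺] = 10^-2.68 = 0.0020893
α₁ = 1/(1 + 0.057544 + 0.0020893) = 1/1.0596 = 0.9437; α₂ = α₁·K2/[H⁺] = 0.001972
α₁ + 2α₂ = 0.9477
CA = 0.9477 × 2.73 = 2.59 mmol/L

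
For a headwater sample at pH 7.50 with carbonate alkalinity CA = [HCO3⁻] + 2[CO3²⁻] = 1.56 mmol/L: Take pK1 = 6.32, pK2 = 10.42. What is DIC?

DIC = 1.66 mmol/L

CA = [HCO3⁻] + 2[CO3²⁻] = (α₁ + 2α₂)·DIC
At pH 7.50: [H⁺]/K1 = 10^-1.18 = 0.066069, K2/[H⁺] = 10^-2.92 = 0.0012023
α₁ = 1/(1 + 0.066069 + 0.0012023) = 1/1.0673 = 0.9370; α₂ = α₁·K2/[H⁺] = 0.001126
α₁ + 2α₂ = 0.9392
DIC = CA / (α₁ + 2α₂) = 1.56 / 0.9392 = 1.66 mmol/L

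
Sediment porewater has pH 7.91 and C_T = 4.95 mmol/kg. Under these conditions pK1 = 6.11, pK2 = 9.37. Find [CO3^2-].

[CO3²⁻] = 0.163 mmol/kg

α₂ = 1 / (1 + [H⁺]/K2 + [H⁺]²/(K1K2)) = 1 / (1 + 10^+1.46 + 10^-0.34)
   = 1 / (1 + 28.840 + 0.45709) = 1/30.297 = 0.03301
[CO3²⁻] = α₂ × DIC = 0.03301 × 4.95 = 0.163 mmol/kg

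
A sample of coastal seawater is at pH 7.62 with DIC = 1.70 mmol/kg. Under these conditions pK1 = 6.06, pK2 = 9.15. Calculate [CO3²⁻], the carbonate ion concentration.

α₂ = 1 / (1 + [H⁺]/K2 + [H⁺]²/(K1K2)) = 1 / (1 + 10^+1.53 + 10^-0.03)
   = 1 / (1 + 33.884 + 0.93325) = 1/35.818 = 0.02792
[CO3²⁻] = α₂ × DIC = 0.02792 × 1.70 = 0.0475 mmol/kg

[CO3²⁻] = 0.0475 mmol/kg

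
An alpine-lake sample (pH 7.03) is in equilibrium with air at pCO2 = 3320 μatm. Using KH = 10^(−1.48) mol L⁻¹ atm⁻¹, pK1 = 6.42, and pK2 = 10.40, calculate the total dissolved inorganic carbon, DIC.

DIC = 0.558 mmol/L

[CO2*] = KH · pCO2 = 10^(−1.48) × 3320×10^-6 = 1.099×10^-4 mol/L
α₀ = 1/(1 + K1/[H⁺] + K1K2/[H⁺]²) = 1/(1 + 10^+0.61 + 10^-2.76) = 0.1970
DIC = [CO2*]/α₀ = 1.099×10^-4 / 0.1970 = 0.558 mmol/L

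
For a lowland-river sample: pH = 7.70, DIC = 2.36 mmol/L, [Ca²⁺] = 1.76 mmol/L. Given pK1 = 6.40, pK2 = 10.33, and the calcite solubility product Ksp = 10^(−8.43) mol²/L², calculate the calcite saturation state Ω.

α₂ = 1 / (1 + [H⁺]/K2 + [H⁺]²/(K1K2)) = 1 / (1 + 10^+2.63 + 10^+1.33)
   = 1 / (1 + 426.58 + 21.380) = 1/448.96 = 0.002227
[CO3²⁻] = α₂ × DIC = 0.002227 × 2.36 = 0.005257 mmol/L = 5.257 μmol/L
Ksp = 10^(−8.43) = 3.715×10^-9
Ω = [Ca²⁺][CO3²⁻]/Ksp = (1.76×10^-3)(5.257×10^-6) / 3.715×10^-9 = 2.49

Ω = 2.49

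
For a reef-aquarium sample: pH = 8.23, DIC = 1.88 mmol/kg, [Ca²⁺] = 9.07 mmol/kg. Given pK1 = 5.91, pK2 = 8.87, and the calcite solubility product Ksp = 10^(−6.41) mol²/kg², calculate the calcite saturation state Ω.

Ω = 8.14

α₂ = 1 / (1 + [H⁺]/K2 + [H⁺]²/(K1K2)) = 1 / (1 + 10^+0.64 + 10^-1.68)
   = 1 / (1 + 4.3652 + 0.020893) = 1/5.3861 = 0.1857
[CO3²⁻] = α₂ × DIC = 0.1857 × 1.88 = 0.3490 mmol/kg
Ksp = 10^(−6.41) = 3.890×10^-7
Ω = [Ca²⁺][CO3²⁻]/Ksp = (9.07×10^-3)(3.490×10^-4) / 3.890×10^-7 = 8.14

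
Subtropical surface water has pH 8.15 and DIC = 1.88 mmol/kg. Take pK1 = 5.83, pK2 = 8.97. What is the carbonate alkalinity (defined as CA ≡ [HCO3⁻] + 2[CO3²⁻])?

CA = 2.12 mmol/kg

CA = [HCO3⁻] + 2[CO3²⁻] = (α₁ + 2α₂)·DIC
At pH 8.15: [H⁺]/K1 = 10^-2.32 = 0.0047863, K2/[H⁺] = 10^-0.82 = 0.15136
α₁ = 1/(1 + 0.0047863 + 0.15136) = 1/1.1561 = 0.8649; α₂ = α₁·K2/[H⁺] = 0.1309
α₁ + 2α₂ = 1.1268
CA = 1.1268 × 1.88 = 2.12 mmol/kg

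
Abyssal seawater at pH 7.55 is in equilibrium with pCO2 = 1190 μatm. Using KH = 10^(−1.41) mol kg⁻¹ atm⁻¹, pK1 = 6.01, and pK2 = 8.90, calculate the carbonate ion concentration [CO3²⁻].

[CO3²⁻] = 0.0717 mmol/kg

[CO2*] = KH · pCO2 = 10^(−1.41) × 1190×10^-6 = 4.630×10^-5 mol/kg
α₀ = 1/(1 + K1/[H⁺] + K1K2/[H⁺]²) = 1/(1 + 10^+1.54 + 10^+0.19) = 0.02687
DIC = [CO2*]/α₀ = 4.630×10^-5 / 0.02687 = 1.723 mmol/kg
[CO3²⁻] = α₂·DIC; α₂ = 0.04161, so [CO3²⁻] = 0.04161 × 1.723 = 0.0717 mmol/kg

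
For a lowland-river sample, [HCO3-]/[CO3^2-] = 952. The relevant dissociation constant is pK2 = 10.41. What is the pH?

From K2 = [H⁺][CO3^2-]/[HCO3-]:  pH = pK2 − log₁₀([HCO3-]/[CO3^2-])
log₁₀(952) = +2.979
pH = 10.41 − (+2.979) = 7.43

pH = 7.43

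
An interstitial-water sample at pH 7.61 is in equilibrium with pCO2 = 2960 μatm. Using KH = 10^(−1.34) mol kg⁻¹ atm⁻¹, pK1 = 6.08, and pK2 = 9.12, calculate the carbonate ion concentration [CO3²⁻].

[CO2*] = KH · pCO2 = 10^(−1.34) × 2960×10^-6 = 1.353×10^-4 mol/kg
α₀ = 1/(1 + K1/[H⁺] + K1K2/[H⁺]²) = 1/(1 + 10^+1.53 + 10^+0.02) = 0.02783
DIC = [CO2*]/α₀ = 1.353×10^-4 / 0.02783 = 4.861 mmol/kg
[CO3²⁻] = α₂·DIC; α₂ = 0.02914, so [CO3²⁻] = 0.02914 × 4.861 = 0.142 mmol/kg

[CO3²⁻] = 0.142 mmol/kg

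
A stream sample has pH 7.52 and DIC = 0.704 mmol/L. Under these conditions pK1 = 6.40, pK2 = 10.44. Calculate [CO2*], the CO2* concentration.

α₀ = 1 / (1 + K1/[H⁺] + K1K2/[H⁺]²) = 1 / (1 + 10^+1.12 + 10^-1.80)
   = 1 / (1 + 13.183 + 0.015849) = 1/14.198 = 0.07043
[CO2*] = α₀ × DIC = 0.07043 × 0.704 = 0.0496 mmol/L

[CO2*] = 0.0496 mmol/L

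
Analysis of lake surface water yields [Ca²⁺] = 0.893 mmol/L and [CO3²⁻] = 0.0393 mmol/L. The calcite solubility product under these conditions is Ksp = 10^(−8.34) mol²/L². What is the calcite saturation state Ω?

Ω = 7.68

Ksp = 10^(−8.34) = 4.571×10^-9
Ω = [Ca²⁺][CO3²⁻]/Ksp = (0.893×10^-3)(0.0393×10^-3) / 4.571×10^-9 = 7.68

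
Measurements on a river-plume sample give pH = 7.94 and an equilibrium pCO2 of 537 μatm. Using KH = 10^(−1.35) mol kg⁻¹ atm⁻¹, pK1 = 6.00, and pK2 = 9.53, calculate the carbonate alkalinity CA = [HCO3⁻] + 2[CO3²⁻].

CA = 2.20 mmol/kg

[CO2*] = KH · pCO2 = 10^(−1.35) × 537×10^-6 = 2.399×10^-5 mol/kg
α₀ = 1/(1 + K1/[H⁺] + K1K2/[H⁺]²) = 1/(1 + 10^+1.94 + 10^+0.35) = 0.01107
DIC = [CO2*]/α₀ = 2.399×10^-5 / 0.01107 = 2.167 mmol/kg
CA = (α₁ + 2α₂)·DIC = (0.9641 + 2×0.02478) × 2.167 = 2.20 mmol/kg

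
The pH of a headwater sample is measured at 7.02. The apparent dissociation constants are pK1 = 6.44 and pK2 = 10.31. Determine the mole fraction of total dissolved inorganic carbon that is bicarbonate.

α₁ = 1 / (1 + [H⁺]/K1 + K2/[H⁺]) = 1 / (1 + 10^-0.58 + 10^-3.29)
   = 1 / (1 + 0.26303 + 0.00051286) = 1/1.2635 = 0.7914

α₁ = 0.791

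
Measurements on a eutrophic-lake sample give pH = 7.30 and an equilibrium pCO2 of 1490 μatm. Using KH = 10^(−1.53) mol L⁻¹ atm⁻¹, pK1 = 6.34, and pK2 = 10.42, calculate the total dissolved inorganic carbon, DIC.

DIC = 0.445 mmol/L

[CO2*] = KH · pCO2 = 10^(−1.53) × 1490×10^-6 = 4.397×10^-5 mol/L
α₀ = 1/(1 + K1/[H⁺] + K1K2/[H⁺]²) = 1/(1 + 10^+0.96 + 10^-2.16) = 0.09875
DIC = [CO2*]/α₀ = 4.397×10^-5 / 0.09875 = 0.445 mmol/L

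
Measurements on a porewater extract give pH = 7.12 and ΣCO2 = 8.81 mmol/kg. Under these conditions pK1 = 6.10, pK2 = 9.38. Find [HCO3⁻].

α₁ = 1 / (1 + [H⁺]/K1 + K2/[H⁺]) = 1 / (1 + 10^-1.02 + 10^-2.26)
   = 1 / (1 + 0.095499 + 0.0054954) = 1/1.1010 = 0.9083
[HCO3⁻] = α₁ × DIC = 0.9083 × 8.81 = 8.00 mmol/kg

[HCO3⁻] = 8.00 mmol/kg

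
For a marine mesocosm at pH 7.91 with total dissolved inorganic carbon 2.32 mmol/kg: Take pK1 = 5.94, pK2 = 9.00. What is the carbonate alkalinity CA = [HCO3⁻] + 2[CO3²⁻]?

CA = 2.47 mmol/kg

CA = [HCO3⁻] + 2[CO3²⁻] = (α₁ + 2α₂)·DIC
At pH 7.91: [H⁺]/K1 = 10^-1.97 = 0.010715, K2/[H⁺] = 10^-1.09 = 0.081283
α₁ = 1/(1 + 0.010715 + 0.081283) = 1/1.0920 = 0.9158; α₂ = α₁·K2/[H⁺] = 0.07444
α₁ + 2α₂ = 1.0646
CA = 1.0646 × 2.32 = 2.47 mmol/kg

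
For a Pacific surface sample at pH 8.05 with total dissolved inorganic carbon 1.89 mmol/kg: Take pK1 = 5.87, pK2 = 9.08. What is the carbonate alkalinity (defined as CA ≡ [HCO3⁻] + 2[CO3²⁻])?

CA = [HCO3⁻] + 2[CO3²⁻] = (α₁ + 2α₂)·DIC
At pH 8.05: [H⁺]/K1 = 10^-2.18 = 0.0066069, K2/[H⁺] = 10^-1.03 = 0.093325
α₁ = 1/(1 + 0.0066069 + 0.093325) = 1/1.0999 = 0.9091; α₂ = α₁·K2/[H⁺] = 0.08485
α₁ + 2α₂ = 1.0788
CA = 1.0788 × 1.89 = 2.04 mmol/kg

CA = 2.04 mmol/kg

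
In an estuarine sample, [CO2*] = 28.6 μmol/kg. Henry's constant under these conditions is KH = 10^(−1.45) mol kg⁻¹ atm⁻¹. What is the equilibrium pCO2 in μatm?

pCO2 = 806 μatm

KH = 10^(−1.45) = 3.548×10^-2 mol kg⁻¹ atm⁻¹
pCO2 = [CO2*]/KH = 28.6×10^-6 / 3.548×10^-2 = 8.06×10^-4 atm = 806 μatm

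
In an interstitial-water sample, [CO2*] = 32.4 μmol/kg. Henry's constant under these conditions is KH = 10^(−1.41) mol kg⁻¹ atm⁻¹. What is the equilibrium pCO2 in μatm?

KH = 10^(−1.41) = 3.890×10^-2 mol kg⁻¹ atm⁻¹
pCO2 = [CO2*]/KH = 32.4×10^-6 / 3.890×10^-2 = 8.33×10^-4 atm = 833 μatm

pCO2 = 833 μatm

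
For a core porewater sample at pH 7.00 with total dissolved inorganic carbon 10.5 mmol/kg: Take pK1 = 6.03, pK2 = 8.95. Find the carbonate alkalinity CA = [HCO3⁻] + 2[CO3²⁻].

CA = [HCO3⁻] + 2[CO3²⁻] = (α₁ + 2α₂)·DIC
At pH 7.00: [H⁺]/K1 = 10^-0.97 = 0.10715, K2/[H⁺] = 10^-1.95 = 0.011220
α₁ = 1/(1 + 0.10715 + 0.011220) = 1/1.1184 = 0.8942; α₂ = α₁·K2/[H⁺] = 0.01003
α₁ + 2α₂ = 0.9142
CA = 0.9142 × 10.5 = 9.60 mmol/kg

CA = 9.60 mmol/kg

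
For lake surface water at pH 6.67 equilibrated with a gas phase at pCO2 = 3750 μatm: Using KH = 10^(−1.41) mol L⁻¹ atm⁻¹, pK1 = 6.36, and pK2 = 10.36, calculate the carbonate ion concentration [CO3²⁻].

[CO3²⁻] = 0.0608 μmol/L

[CO2*] = KH · pCO2 = 10^(−1.41) × 3750×10^-6 = 1.459×10^-4 mol/L
α₀ = 1/(1 + K1/[H⁺] + K1K2/[H⁺]²) = 1/(1 + 10^+0.31 + 10^-3.38) = 0.3287
DIC = [CO2*]/α₀ = 1.459×10^-4 / 0.3287 = 0.4438 mmol/L
[CO3²⁻] = α₂·DIC; α₂ = 0.0001370, so [CO3²⁻] = 0.0001370 × 0.4438 = 6.08×10^-5 mmol/L = 0.0608 μmol/L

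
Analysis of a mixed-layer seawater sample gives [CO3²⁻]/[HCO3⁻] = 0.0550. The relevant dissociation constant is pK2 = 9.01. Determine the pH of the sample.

pH = 7.75

From K2 = [H⁺][CO3²⁻]/[HCO3⁻]:  pH = pK2 + log₁₀([CO3²⁻]/[HCO3⁻])
log₁₀(0.0550) = -1.260
pH = 9.01 + (-1.260) = 7.75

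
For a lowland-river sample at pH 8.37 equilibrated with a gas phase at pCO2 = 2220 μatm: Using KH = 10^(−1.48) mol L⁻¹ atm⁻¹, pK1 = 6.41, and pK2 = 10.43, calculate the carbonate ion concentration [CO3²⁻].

[CO2*] = KH · pCO2 = 10^(−1.48) × 2220×10^-6 = 7.351×10^-5 mol/L
α₀ = 1/(1 + K1/[H⁺] + K1K2/[H⁺]²) = 1/(1 + 10^+1.96 + 10^-0.10) = 0.01075
DIC = [CO2*]/α₀ = 7.351×10^-5 / 0.01075 = 6.836 mmol/L
[CO3²⁻] = α₂·DIC; α₂ = 0.008542, so [CO3²⁻] = 0.008542 × 6.836 = 0.0584 mmol/L

[CO3²⁻] = 0.0584 mmol/L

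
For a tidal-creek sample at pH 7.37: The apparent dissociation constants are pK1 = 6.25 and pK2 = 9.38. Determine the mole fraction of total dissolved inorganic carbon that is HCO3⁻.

α₁ = 1 / (1 + [H⁺]/K1 + K2/[H⁺]) = 1 / (1 + 10^-1.12 + 10^-2.01)
   = 1 / (1 + 0.075858 + 0.0097724) = 1/1.0856 = 0.9211

α₁ = 0.921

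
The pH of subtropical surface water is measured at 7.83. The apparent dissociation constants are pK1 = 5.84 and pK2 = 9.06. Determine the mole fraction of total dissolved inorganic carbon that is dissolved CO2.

α₀ = 0.00957

α₀ = 1 / (1 + K1/[H⁺] + K1K2/[H⁺]²) = 1 / (1 + 10^+1.99 + 10^+0.76)
   = 1 / (1 + 97.724 + 5.7544) = 1/104.48 = 0.009571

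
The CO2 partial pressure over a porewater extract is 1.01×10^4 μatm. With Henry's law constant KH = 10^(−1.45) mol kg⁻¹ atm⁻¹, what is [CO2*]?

KH = 10^(−1.45) = 3.548×10^-2 mol kg⁻¹ atm⁻¹
[CO2*] = KH · pCO2 = 3.548×10^-2 × 1.01×10^4×10^-6 atm = 3.58×10^-4 mol/kg

[CO2*] = 358 μmol/kg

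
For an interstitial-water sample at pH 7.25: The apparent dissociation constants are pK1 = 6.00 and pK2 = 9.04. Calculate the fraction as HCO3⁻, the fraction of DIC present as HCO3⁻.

α₁ = 1 / (1 + [H⁺]/K1 + K2/[H⁺]) = 1 / (1 + 10^-1.25 + 10^-1.79)
   = 1 / (1 + 0.056234 + 0.016218) = 1/1.0725 = 0.9324

α₁ = 0.932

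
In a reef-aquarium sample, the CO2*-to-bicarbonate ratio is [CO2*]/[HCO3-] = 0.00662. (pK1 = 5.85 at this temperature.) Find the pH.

From K1 = [H⁺][HCO3-]/[CO2*]:  pH = pK1 − log₁₀([CO2*]/[HCO3-])
log₁₀(0.00662) = -2.179
pH = 5.85 − (-2.179) = 8.03

pH = 8.03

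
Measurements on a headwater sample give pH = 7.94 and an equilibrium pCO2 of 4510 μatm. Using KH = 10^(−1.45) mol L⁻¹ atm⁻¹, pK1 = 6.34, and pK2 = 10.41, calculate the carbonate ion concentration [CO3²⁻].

[CO2*] = KH · pCO2 = 10^(−1.45) × 4510×10^-6 = 1.600×10^-4 mol/L
α₀ = 1/(1 + K1/[H⁺] + K1K2/[H⁺]²) = 1/(1 + 10^+1.60 + 10^-0.87) = 0.02442
DIC = [CO2*]/α₀ = 1.600×10^-4 / 0.02442 = 6.552 mmol/L
[CO3²⁻] = α₂·DIC; α₂ = 0.003295, so [CO3²⁻] = 0.003295 × 6.552 = 0.0216 mmol/L

[CO3²⁻] = 0.0216 mmol/L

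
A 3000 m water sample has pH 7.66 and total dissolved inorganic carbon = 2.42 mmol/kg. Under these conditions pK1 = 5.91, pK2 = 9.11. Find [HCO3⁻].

α₁ = 1 / (1 + [H⁺]/K1 + K2/[H⁺]) = 1 / (1 + 10^-1.75 + 10^-1.45)
   = 1 / (1 + 0.017783 + 0.035481) = 1/1.0533 = 0.9494
[HCO3⁻] = α₁ × DIC = 0.9494 × 2.42 = 2.30 mmol/kg

[HCO3⁻] = 2.30 mmol/kg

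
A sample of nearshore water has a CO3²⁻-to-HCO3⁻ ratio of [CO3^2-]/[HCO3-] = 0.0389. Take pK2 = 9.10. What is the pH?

pH = 7.69

From K2 = [H⁺][CO3^2-]/[HCO3-]:  pH = pK2 + log₁₀([CO3^2-]/[HCO3-])
log₁₀(0.0389) = -1.410
pH = 9.10 + (-1.410) = 7.69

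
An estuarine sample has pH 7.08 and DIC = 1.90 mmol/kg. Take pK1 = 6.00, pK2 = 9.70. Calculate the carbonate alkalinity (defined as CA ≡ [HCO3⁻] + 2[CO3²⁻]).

CA = [HCO3⁻] + 2[CO3²⁻] = (α₁ + 2α₂)·DIC
At pH 7.08: [H⁺]/K1 = 10^-1.08 = 0.083176, K2/[H⁺] = 10^-2.62 = 0.0023988
α₁ = 1/(1 + 0.083176 + 0.0023988) = 1/1.0856 = 0.9212; α₂ = α₁·K2/[H⁺] = 0.002210
α₁ + 2α₂ = 0.9256
CA = 0.9256 × 1.90 = 1.76 mmol/kg

CA = 1.76 mmol/kg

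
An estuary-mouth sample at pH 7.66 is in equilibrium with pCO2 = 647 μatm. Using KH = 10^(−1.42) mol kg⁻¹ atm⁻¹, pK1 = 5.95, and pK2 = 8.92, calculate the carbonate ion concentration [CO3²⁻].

[CO2*] = KH · pCO2 = 10^(−1.42) × 647×10^-6 = 2.460×10^-5 mol/kg
α₀ = 1/(1 + K1/[H⁺] + K1K2/[H⁺]²) = 1/(1 + 10^+1.71 + 10^+0.45) = 0.01815
DIC = [CO2*]/α₀ = 2.460×10^-5 / 0.01815 = 1.355 mmol/kg
[CO3²⁻] = α₂·DIC; α₂ = 0.05115, so [CO3²⁻] = 0.05115 × 1.355 = 0.0693 mmol/kg

[CO3²⁻] = 0.0693 mmol/kg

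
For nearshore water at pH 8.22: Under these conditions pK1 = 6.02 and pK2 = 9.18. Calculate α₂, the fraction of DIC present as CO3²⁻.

α₂ = 0.0983

α₂ = 1 / (1 + [H⁺]/K2 + [H⁺]²/(K1K2)) = 1 / (1 + 10^+0.96 + 10^-1.24)
   = 1 / (1 + 9.1201 + 0.057544) = 1/10.178 = 0.09825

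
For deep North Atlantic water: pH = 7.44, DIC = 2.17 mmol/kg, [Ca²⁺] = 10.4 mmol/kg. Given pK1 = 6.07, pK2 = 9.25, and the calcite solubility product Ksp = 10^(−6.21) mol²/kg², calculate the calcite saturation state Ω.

Ω = 0.536

α₂ = 1 / (1 + [H⁺]/K2 + [H⁺]²/(K1K2)) = 1 / (1 + 10^+1.81 + 10^+0.44)
   = 1 / (1 + 64.565 + 2.7542) = 1/68.320 = 0.01464
[CO3²⁻] = α₂ × DIC = 0.01464 × 2.17 = 0.03176 mmol/kg
Ksp = 10^(−6.21) = 6.166×10^-7
Ω = [Ca²⁺][CO3²⁻]/Ksp = (10.4×10^-3)(3.176×10^-5) / 6.166×10^-7 = 0.536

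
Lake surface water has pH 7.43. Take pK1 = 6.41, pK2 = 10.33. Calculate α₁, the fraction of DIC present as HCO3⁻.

α₁ = 1 / (1 + [H⁺]/K1 + K2/[H⁺]) = 1 / (1 + 10^-1.02 + 10^-2.90)
   = 1 / (1 + 0.095499 + 0.0012589) = 1/1.0968 = 0.9118

α₁ = 0.912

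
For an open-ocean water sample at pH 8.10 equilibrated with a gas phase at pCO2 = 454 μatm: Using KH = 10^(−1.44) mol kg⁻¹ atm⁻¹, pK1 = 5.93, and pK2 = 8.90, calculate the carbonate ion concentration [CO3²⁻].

[CO2*] = KH · pCO2 = 10^(−1.44) × 454×10^-6 = 1.648×10^-5 mol/kg
α₀ = 1/(1 + K1/[H⁺] + K1K2/[H⁺]²) = 1/(1 + 10^+2.17 + 10^+1.37) = 0.005802
DIC = [CO2*]/α₀ = 1.648×10^-5 / 0.005802 = 2.841 mmol/kg
[CO3²⁻] = α₂·DIC; α₂ = 0.1360, so [CO3²⁻] = 0.1360 × 2.841 = 0.386 mmol/kg

[CO3²⁻] = 0.386 mmol/kg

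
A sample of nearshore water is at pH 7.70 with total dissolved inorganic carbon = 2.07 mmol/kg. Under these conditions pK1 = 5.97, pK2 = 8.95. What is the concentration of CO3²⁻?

[CO3²⁻] = 0.108 mmol/kg

α₂ = 1 / (1 + [H⁺]/K2 + [H⁺]²/(K1K2)) = 1 / (1 + 10^+1.25 + 10^-0.48)
   = 1 / (1 + 17.783 + 0.33113) = 1/19.114 = 0.05232
[CO3²⁻] = α₂ × DIC = 0.05232 × 2.07 = 0.108 mmol/kg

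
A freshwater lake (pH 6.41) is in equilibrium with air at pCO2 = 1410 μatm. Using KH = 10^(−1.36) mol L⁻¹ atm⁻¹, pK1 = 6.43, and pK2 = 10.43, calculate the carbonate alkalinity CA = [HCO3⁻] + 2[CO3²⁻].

CA = 0.0588 mmol/L

[CO2*] = KH · pCO2 = 10^(−1.36) × 1410×10^-6 = 6.155×10^-5 mol/L
α₀ = 1/(1 + K1/[H⁺] + K1K2/[H⁺]²) = 1/(1 + 10^-0.02 + 10^-4.04) = 0.5115
DIC = [CO2*]/α₀ = 6.155×10^-5 / 0.5115 = 0.1203 mmol/L
CA = (α₁ + 2α₂)·DIC = (0.4885 + 2×4.665×10^-5) × 0.1203 = 0.0588 mmol/L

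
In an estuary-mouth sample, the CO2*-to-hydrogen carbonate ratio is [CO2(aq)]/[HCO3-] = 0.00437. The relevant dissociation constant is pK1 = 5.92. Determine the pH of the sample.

pH = 8.28

From K1 = [H⁺][HCO3-]/[CO2(aq)]:  pH = pK1 − log₁₀([CO2(aq)]/[HCO3-])
log₁₀(0.00437) = -2.360
pH = 5.92 − (-2.360) = 8.28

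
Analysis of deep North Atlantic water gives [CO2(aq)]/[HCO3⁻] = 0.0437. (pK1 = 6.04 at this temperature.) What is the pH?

pH = 7.40

From K1 = [H⁺][HCO3⁻]/[CO2(aq)]:  pH = pK1 − log₁₀([CO2(aq)]/[HCO3⁻])
log₁₀(0.0437) = -1.360
pH = 6.04 − (-1.360) = 7.40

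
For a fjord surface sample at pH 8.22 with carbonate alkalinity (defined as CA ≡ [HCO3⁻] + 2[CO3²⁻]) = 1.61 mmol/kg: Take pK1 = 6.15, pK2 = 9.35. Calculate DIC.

DIC = 1.52 mmol/kg

CA = [HCO3⁻] + 2[CO3²⁻] = (α₁ + 2α₂)·DIC
At pH 8.22: [H⁺]/K1 = 10^-2.07 = 0.0085114, K2/[H⁺] = 10^-1.13 = 0.074131
α₁ = 1/(1 + 0.0085114 + 0.074131) = 1/1.0826 = 0.9237; α₂ = α₁·K2/[H⁺] = 0.06847
α₁ + 2α₂ = 1.0606
DIC = CA / (α₁ + 2α₂) = 1.61 / 1.0606 = 1.52 mmol/kg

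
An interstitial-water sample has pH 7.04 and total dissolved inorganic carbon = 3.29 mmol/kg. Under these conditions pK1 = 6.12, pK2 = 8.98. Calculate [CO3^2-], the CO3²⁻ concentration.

[CO3²⁻] = 0.0334 mmol/kg

α₂ = 1 / (1 + [H⁺]/K2 + [H⁺]²/(K1K2)) = 1 / (1 + 10^+1.94 + 10^+1.02)
   = 1 / (1 + 87.096 + 10.471) = 1/98.568 = 0.01015
[CO3²⁻] = α₂ × DIC = 0.01015 × 3.29 = 0.0334 mmol/kg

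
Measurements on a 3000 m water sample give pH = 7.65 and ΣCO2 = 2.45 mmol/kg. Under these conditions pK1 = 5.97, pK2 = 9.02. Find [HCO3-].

[HCO3⁻] = 2.30 mmol/kg

α₁ = 1 / (1 + [H⁺]/K1 + K2/[H⁺]) = 1 / (1 + 10^-1.68 + 10^-1.37)
   = 1 / (1 + 0.020893 + 0.042658) = 1/1.0636 = 0.9402
[HCO3⁻] = α₁ × DIC = 0.9402 × 2.45 = 2.30 mmol/kg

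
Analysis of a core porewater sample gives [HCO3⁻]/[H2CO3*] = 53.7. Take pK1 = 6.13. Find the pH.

From K1 = [H⁺][HCO3⁻]/[H2CO3*]:  pH = pK1 + log₁₀([HCO3⁻]/[H2CO3*])
log₁₀(53.7) = +1.730
pH = 6.13 + (+1.730) = 7.86

pH = 7.86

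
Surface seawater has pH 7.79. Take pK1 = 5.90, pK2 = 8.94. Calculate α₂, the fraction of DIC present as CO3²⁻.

α₂ = 0.0653

α₂ = 1 / (1 + [H⁺]/K2 + [H⁺]²/(K1K2)) = 1 / (1 + 10^+1.15 + 10^-0.74)
   = 1 / (1 + 14.125 + 0.18197) = 1/15.307 = 0.06533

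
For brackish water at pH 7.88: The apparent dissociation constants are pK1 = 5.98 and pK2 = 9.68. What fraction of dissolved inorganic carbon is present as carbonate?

α₂ = 1 / (1 + [H⁺]/K2 + [H⁺]²/(K1K2)) = 1 / (1 + 10^+1.80 + 10^-0.10)
   = 1 / (1 + 63.096 + 0.79433) = 1/64.890 = 0.01541

α₂ = 0.0154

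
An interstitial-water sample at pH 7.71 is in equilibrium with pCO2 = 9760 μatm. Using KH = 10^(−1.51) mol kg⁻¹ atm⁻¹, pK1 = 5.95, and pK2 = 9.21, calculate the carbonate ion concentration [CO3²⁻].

[CO3²⁻] = 0.549 mmol/kg

[CO2*] = KH · pCO2 = 10^(−1.51) × 9760×10^-6 = 3.016×10^-4 mol/kg
α₀ = 1/(1 + K1/[H⁺] + K1K2/[H⁺]²) = 1/(1 + 10^+1.76 + 10^+0.26) = 0.01657
DIC = [CO2*]/α₀ = 3.016×10^-4 / 0.01657 = 18.21 mmol/kg
[CO3²⁻] = α₂·DIC; α₂ = 0.03015, so [CO3²⁻] = 0.03015 × 18.21 = 0.549 mmol/kg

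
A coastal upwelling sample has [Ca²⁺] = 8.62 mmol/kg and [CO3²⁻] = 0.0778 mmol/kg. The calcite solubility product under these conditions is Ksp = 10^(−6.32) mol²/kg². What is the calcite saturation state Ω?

Ksp = 10^(−6.32) = 4.786×10^-7
Ω = [Ca²⁺][CO3²⁻]/Ksp = (8.62×10^-3)(0.0778×10^-3) / 4.786×10^-7 = 1.40

Ω = 1.40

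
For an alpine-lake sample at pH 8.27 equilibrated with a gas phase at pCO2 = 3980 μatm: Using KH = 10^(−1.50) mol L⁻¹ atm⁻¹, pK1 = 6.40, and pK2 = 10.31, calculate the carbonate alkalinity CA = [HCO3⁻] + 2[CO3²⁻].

[CO2*] = KH · pCO2 = 10^(−1.50) × 3980×10^-6 = 1.259×10^-4 mol/L
α₀ = 1/(1 + K1/[H⁺] + K1K2/[H⁺]²) = 1/(1 + 10^+1.87 + 10^-0.17) = 0.01319
DIC = [CO2*]/α₀ = 1.259×10^-4 / 0.01319 = 9.541 mmol/L
CA = (α₁ + 2α₂)·DIC = (0.9779 + 2×0.008918) × 9.541 = 9.50 mmol/L

CA = 9.50 mmol/L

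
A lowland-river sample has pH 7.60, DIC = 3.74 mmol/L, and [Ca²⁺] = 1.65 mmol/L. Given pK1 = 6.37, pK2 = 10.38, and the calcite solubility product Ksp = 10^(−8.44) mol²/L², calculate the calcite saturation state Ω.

α₂ = 1 / (1 + [H⁺]/K2 + [H⁺]²/(K1K2)) = 1 / (1 + 10^+2.78 + 10^+1.55)
   = 1 / (1 + 602.56 + 35.481) = 1/639.04 = 0.001565
[CO3²⁻] = α₂ × DIC = 0.001565 × 3.74 = 0.005853 mmol/L = 5.853 μmol/L
Ksp = 10^(−8.44) = 3.631×10^-9
Ω = [Ca²⁺][CO3²⁻]/Ksp = (1.65×10^-3)(5.853×10^-6) / 3.631×10^-9 = 2.66

Ω = 2.66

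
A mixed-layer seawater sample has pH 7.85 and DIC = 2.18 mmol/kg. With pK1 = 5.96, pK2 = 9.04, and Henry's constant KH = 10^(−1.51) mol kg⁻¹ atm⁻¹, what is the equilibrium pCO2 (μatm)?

α₀ = 1 / (1 + K1/[H⁺] + K1K2/[H⁺]²) = 1 / (1 + 10^+1.89 + 10^+0.70)
   = 1 / (1 + 77.625 + 5.0119) = 1/83.637 = 0.01196
[CO2*] = α₀ × DIC = 0.01196 × 2.18 = 0.02607 mmol/kg
pCO2 = [CO2*]/KH = 2.607×10^-5 / 3.090×10^-2 = 843 μatm

pCO2 = 843 μatm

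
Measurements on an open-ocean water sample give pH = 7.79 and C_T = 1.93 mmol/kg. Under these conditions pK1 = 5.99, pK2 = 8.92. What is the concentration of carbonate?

α₂ = 1 / (1 + [H⁺]/K2 + [H⁺]²/(K1K2)) = 1 / (1 + 10^+1.13 + 10^-0.67)
   = 1 / (1 + 13.490 + 0.21380) = 1/14.703 = 0.06801
[CO3²⁻] = α₂ × DIC = 0.06801 × 1.93 = 0.131 mmol/kg

[CO3²⁻] = 0.131 mmol/kg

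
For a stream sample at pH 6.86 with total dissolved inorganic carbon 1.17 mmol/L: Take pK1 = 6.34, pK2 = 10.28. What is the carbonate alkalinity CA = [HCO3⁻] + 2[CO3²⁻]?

CA = [HCO3⁻] + 2[CO3²⁻] = (α₁ + 2α₂)·DIC
At pH 6.86: [H⁺]/K1 = 10^-0.52 = 0.30200, K2/[H⁺] = 10^-3.42 = 0.00038019
α₁ = 1/(1 + 0.30200 + 0.00038019) = 1/1.3024 = 0.7678; α₂ = α₁·K2/[H⁺] = 0.0002919
α₁ + 2α₂ = 0.7684
CA = 0.7684 × 1.17 = 0.899 mmol/L

CA = 0.899 mmol/L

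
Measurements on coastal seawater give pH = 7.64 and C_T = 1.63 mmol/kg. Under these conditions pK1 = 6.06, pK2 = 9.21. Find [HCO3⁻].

[HCO3⁻] = 1.55 mmol/kg

α₁ = 1 / (1 + [H⁺]/K1 + K2/[H⁺]) = 1 / (1 + 10^-1.58 + 10^-1.57)
   = 1 / (1 + 0.026303 + 0.026915) = 1/1.0532 = 0.9495
[HCO3⁻] = α₁ × DIC = 0.9495 × 1.63 = 1.55 mmol/kg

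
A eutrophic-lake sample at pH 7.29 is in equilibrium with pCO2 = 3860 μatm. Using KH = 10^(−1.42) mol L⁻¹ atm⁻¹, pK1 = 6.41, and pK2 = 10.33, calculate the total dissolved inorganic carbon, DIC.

DIC = 1.26 mmol/L

[CO2*] = KH · pCO2 = 10^(−1.42) × 3860×10^-6 = 1.468×10^-4 mol/L
α₀ = 1/(1 + K1/[H⁺] + K1K2/[H⁺]²) = 1/(1 + 10^+0.88 + 10^-2.16) = 0.1164
DIC = [CO2*]/α₀ = 1.468×10^-4 / 0.1164 = 1.26 mmol/L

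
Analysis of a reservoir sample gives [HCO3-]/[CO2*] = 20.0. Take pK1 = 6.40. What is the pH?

pH = 7.70

From K1 = [H⁺][HCO3-]/[CO2*]:  pH = pK1 + log₁₀([HCO3-]/[CO2*])
log₁₀(20.0) = +1.301
pH = 6.40 + (+1.301) = 7.70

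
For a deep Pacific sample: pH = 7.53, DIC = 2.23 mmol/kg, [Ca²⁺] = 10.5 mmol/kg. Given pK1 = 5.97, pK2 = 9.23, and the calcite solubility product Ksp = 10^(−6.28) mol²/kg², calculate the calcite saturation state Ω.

α₂ = 1 / (1 + [H⁺]/K2 + [H⁺]²/(K1K2)) = 1 / (1 + 10^+1.70 + 10^+0.14)
   = 1 / (1 + 50.119 + 1.3804) = 1/52.499 = 0.01905
[CO3²⁻] = α₂ × DIC = 0.01905 × 2.23 = 0.04248 mmol/kg
Ksp = 10^(−6.28) = 5.248×10^-7
Ω = [Ca²⁺][CO3²⁻]/Ksp = (10.5×10^-3)(4.248×10^-5) / 5.248×10^-7 = 0.850

Ω = 0.850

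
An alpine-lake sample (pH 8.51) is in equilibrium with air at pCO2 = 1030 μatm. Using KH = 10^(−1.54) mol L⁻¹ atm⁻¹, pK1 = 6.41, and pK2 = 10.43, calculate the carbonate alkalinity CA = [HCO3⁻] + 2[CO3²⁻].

[CO2*] = KH · pCO2 = 10^(−1.54) × 1030×10^-6 = 2.971×10^-5 mol/L
α₀ = 1/(1 + K1/[H⁺] + K1K2/[H⁺]²) = 1/(1 + 10^+2.10 + 10^+0.18) = 0.007788
DIC = [CO2*]/α₀ = 2.971×10^-5 / 0.007788 = 3.814 mmol/L
CA = (α₁ + 2α₂)·DIC = (0.9804 + 2×0.01179) × 3.814 = 3.83 mmol/L

CA = 3.83 mmol/L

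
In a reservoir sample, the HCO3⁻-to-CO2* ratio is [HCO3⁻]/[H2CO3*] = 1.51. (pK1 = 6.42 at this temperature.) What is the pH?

pH = 6.60

From K1 = [H⁺][HCO3⁻]/[H2CO3*]:  pH = pK1 + log₁₀([HCO3⁻]/[H2CO3*])
log₁₀(1.51) = +0.179
pH = 6.42 + (+0.179) = 6.60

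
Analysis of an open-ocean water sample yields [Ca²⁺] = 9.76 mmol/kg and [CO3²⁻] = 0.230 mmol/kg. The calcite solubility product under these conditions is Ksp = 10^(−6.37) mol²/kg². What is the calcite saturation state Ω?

Ksp = 10^(−6.37) = 4.266×10^-7
Ω = [Ca²⁺][CO3²⁻]/Ksp = (9.76×10^-3)(0.230×10^-3) / 4.266×10^-7 = 5.26

Ω = 5.26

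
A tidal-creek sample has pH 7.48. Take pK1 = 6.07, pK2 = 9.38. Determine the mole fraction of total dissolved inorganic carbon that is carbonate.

α₂ = 1 / (1 + [H⁺]/K2 + [H⁺]²/(K1K2)) = 1 / (1 + 10^+1.90 + 10^+0.49)
   = 1 / (1 + 79.433 + 3.0903) = 1/83.523 = 0.01197

α₂ = 0.0120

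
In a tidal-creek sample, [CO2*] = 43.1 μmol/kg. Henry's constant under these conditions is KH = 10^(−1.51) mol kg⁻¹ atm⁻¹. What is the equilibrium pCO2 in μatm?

pCO2 = 1390 μatm

KH = 10^(−1.51) = 3.090×10^-2 mol kg⁻¹ atm⁻¹
pCO2 = [CO2*]/KH = 43.1×10^-6 / 3.090×10^-2 = 1.39×10^-3 atm = 1390 μatm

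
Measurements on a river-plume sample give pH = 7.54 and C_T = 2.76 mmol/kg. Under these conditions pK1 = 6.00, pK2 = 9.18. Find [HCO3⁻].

[HCO3⁻] = 2.62 mmol/kg

α₁ = 1 / (1 + [H⁺]/K1 + K2/[H⁺]) = 1 / (1 + 10^-1.54 + 10^-1.64)
   = 1 / (1 + 0.028840 + 0.022909) = 1/1.0517 = 0.9508
[HCO3⁻] = α₁ × DIC = 0.9508 × 2.76 = 2.62 mmol/kg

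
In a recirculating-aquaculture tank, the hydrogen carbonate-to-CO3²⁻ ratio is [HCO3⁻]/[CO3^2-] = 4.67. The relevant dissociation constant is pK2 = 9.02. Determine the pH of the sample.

From K2 = [H⁺][CO3^2-]/[HCO3⁻]:  pH = pK2 − log₁₀([HCO3⁻]/[CO3^2-])
log₁₀(4.67) = +0.669
pH = 9.02 − (+0.669) = 8.35

pH = 8.35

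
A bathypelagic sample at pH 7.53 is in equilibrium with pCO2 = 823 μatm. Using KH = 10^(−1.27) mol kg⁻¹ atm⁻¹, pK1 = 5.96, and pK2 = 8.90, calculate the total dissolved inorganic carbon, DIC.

[CO2*] = KH · pCO2 = 10^(−1.27) × 823×10^-6 = 4.420×10^-5 mol/kg
α₀ = 1/(1 + K1/[H⁺] + K1K2/[H⁺]²) = 1/(1 + 10^+1.57 + 10^+0.20) = 0.02516
DIC = [CO2*]/α₀ = 4.420×10^-5 / 0.02516 = 1.76 mmol/kg

DIC = 1.76 mmol/kg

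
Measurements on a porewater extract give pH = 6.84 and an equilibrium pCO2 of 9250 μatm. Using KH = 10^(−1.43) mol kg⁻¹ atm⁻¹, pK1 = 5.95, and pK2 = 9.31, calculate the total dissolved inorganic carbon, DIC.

[CO2*] = KH · pCO2 = 10^(−1.43) × 9250×10^-6 = 3.437×10^-4 mol/kg
α₀ = 1/(1 + K1/[H⁺] + K1K2/[H⁺]²) = 1/(1 + 10^+0.89 + 10^-1.58) = 0.1138
DIC = [CO2*]/α₀ = 3.437×10^-4 / 0.1138 = 3.02 mmol/kg

DIC = 3.02 mmol/kg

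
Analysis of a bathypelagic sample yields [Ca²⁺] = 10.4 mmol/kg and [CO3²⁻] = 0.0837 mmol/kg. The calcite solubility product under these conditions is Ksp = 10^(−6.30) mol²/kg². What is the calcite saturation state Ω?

Ω = 1.74

Ksp = 10^(−6.30) = 5.012×10^-7
Ω = [Ca²⁺][CO3²⁻]/Ksp = (10.4×10^-3)(0.0837×10^-3) / 5.012×10^-7 = 1.74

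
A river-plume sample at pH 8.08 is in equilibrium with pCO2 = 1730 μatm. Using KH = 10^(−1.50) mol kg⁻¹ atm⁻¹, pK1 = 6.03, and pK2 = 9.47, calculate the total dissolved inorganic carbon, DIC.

DIC = 6.44 mmol/kg

[CO2*] = KH · pCO2 = 10^(−1.50) × 1730×10^-6 = 5.471×10^-5 mol/kg
α₀ = 1/(1 + K1/[H⁺] + K1K2/[H⁺]²) = 1/(1 + 10^+2.05 + 10^+0.66) = 0.008491
DIC = [CO2*]/α₀ = 5.471×10^-5 / 0.008491 = 6.44 mmol/kg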